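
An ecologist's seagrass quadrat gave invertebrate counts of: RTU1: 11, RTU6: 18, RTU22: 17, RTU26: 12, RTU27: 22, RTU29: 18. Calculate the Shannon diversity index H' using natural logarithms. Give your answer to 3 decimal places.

Total N = 11+18+17+12+22+18 = 98, so the proportions are 0.11224, 0.18367, 0.17347, 0.12245, 0.22449, 0.18367 (working shown to 5 dp, full precision carried).
Each pᵢ ln pᵢ term: 0.11224×(-2.18707)=-0.24549, 0.18367×(-1.69460)=-0.31125, 0.17347×(-1.75175)=-0.30388, 0.12245×(-2.10006)=-0.25715, 0.22449×(-1.49393)=-0.33537, 0.18367×(-1.69460)=-0.31125.
Sum = -1.76439, so H' = 1.764.

1.764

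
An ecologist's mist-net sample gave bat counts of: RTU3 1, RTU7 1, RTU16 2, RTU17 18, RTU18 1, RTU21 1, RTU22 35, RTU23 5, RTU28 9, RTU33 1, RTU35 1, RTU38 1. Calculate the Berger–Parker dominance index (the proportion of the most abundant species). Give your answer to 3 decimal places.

Total N = 1+1+2+18+1+1+35+5+9+1+1+1 = 76, so the proportions are 0.01316, 0.01316, 0.02632, 0.23684, 0.01316, 0.01316, 0.46053, 0.06579, 0.11842, 0.01316, 0.01316, 0.01316 (working shown to 5 dp, full precision carried).
The largest proportion is 0.46053, i.e. d = 0.461 to 3 decimal places.

0.461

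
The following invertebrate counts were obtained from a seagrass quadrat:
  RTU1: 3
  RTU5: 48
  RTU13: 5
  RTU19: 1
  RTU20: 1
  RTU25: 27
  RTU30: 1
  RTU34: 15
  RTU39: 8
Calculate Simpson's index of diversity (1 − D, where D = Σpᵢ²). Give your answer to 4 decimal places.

0.7173

Total N = 3+48+5+1+1+27+1+15+8 = 109, so the proportions are 0.027523, 0.440367, 0.045872, 0.009174, 0.009174, 0.247706, 0.009174, 0.137615, 0.073394 (working shown to 6 dp, full precision carried).
D = 0.027523² + 0.440367² + 0.045872² + 0.009174² + 0.009174² + 0.247706² + 0.009174² + 0.137615² + 0.073394² = 0.000758 + 0.193923 + 0.002104 + 0.000084 + 0.000084 + 0.061358 + 0.000084 + 0.018938 + 0.005387 = 0.282720.
So 1 − D = 0.717280, i.e. 0.7173 to 4 decimal places.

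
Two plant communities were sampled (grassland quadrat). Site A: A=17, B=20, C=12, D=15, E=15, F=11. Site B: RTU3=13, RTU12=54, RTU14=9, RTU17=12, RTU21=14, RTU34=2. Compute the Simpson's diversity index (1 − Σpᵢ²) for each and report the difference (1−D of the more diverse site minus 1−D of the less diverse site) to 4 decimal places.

Site A: N=90, proportions 0.188889, 0.222222, 0.133333, 0.166667, 0.166667, 0.122222, giving 1−D = 0.826667 (working shown to 6 dp, full precision carried).
Site B: N=104, proportions 0.125, 0.519231, 0.086538, 0.115385, 0.134615, 0.019231, giving 1−D = 0.675481.
Difference = |0.826667 − 0.675481| = 0.151186, i.e. 0.1512 to 4 decimal places.

0.1512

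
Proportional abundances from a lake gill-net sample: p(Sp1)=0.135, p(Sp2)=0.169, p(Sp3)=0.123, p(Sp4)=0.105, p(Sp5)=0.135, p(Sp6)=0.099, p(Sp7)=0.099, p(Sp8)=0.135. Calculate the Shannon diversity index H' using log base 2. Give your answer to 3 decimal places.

2.977

Each pᵢ log₂ pᵢ term (working shown to 5 dp, full precision carried): 0.135×(-2.88897)=-0.39001, 0.169×(-2.56490)=-0.43347, 0.123×(-3.02327)=-0.37186, 0.105×(-3.25154)=-0.34141, 0.135×(-2.88897)=-0.39001, 0.099×(-3.33643)=-0.33031, 0.099×(-3.33643)=-0.33031, 0.135×(-2.88897)=-0.39001.
Sum = -2.97739, so H' = 2.977.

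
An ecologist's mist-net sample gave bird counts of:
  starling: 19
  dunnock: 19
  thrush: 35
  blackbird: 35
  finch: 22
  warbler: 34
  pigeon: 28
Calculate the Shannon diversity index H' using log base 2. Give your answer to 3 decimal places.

Total N = 19+19+35+35+22+34+28 = 192, so the proportions are 0.09896, 0.09896, 0.18229, 0.18229, 0.11458, 0.17708, 0.14583 (working shown to 5 dp, full precision carried).
Each pᵢ log₂ pᵢ term: 0.09896×(-3.33703)=-0.33023, 0.09896×(-3.33703)=-0.33023, 0.18229×(-2.45568)=-0.44765, 0.18229×(-2.45568)=-0.44765, 0.11458×(-3.12553)=-0.35813, 0.17708×(-2.49750)=-0.44227, 0.14583×(-2.77761)=-0.40507.
Sum = -2.76122, so H' = 2.761.

2.761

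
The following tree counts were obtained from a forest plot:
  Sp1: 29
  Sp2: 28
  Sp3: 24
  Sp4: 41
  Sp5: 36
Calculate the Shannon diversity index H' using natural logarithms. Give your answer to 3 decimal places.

Total N = 29+28+24+41+36 = 158, so the proportions are 0.18354, 0.17722, 0.1519, 0.25949, 0.22785 (working shown to 5 dp, full precision carried).
Each pᵢ ln pᵢ term: 0.18354×(-1.69530)=-0.31116, 0.17722×(-1.73039)=-0.30665, 0.1519×(-1.88454)=-0.28626, 0.25949×(-1.34902)=-0.35006, 0.22785×(-1.47908)=-0.33700.
Sum = -1.59114, so H' = 1.591.

1.591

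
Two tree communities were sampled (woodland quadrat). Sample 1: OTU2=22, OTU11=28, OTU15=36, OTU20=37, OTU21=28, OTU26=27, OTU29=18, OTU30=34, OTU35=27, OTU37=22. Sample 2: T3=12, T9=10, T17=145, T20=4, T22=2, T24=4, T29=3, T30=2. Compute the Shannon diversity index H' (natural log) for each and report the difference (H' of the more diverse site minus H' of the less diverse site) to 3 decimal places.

Sample 1: N=279, proportions 0.07885, 0.10036, 0.12903, 0.13262, 0.10036, 0.09677, 0.06452, 0.12186, 0.09677, 0.07885, giving H' = 2.27953 (working shown to 5 dp, full precision carried).
Sample 2: N=182, proportions 0.06593, 0.05495, 0.7967, 0.02198, 0.01099, 0.02198, 0.01648, 0.01099, giving H' = 0.85439.
Difference = |2.27953 − 0.85439| = 1.42514, i.e. 1.425 to 3 decimal places.

1.425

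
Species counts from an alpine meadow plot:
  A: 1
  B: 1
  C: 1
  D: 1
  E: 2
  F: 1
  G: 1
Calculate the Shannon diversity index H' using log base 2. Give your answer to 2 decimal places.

Total N = 1+1+1+1+2+1+1 = 8, so the proportions are 0.125, 0.125, 0.125, 0.125, 0.25, 0.125, 0.125 (working shown to 4 dp, full precision carried).
Each pᵢ log₂ pᵢ term: 0.125×(-3.0000)=-0.3750, 0.125×(-3.0000)=-0.3750, 0.125×(-3.0000)=-0.3750, 0.125×(-3.0000)=-0.3750, 0.25×(-2.0000)=-0.5000, 0.125×(-3.0000)=-0.3750, 0.125×(-3.0000)=-0.3750.
Sum = -2.7500, so H' = 2.75.

2.75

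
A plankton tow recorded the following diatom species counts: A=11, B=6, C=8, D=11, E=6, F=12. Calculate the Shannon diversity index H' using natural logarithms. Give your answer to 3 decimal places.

Total N = 11+6+8+11+6+12 = 54, so the proportions are 0.2037, 0.11111, 0.14815, 0.2037, 0.11111, 0.22222 (working shown to 5 dp, full precision carried).
Each pᵢ ln pᵢ term: 0.2037×(-1.59109)=-0.32411, 0.11111×(-2.19722)=-0.24414, 0.14815×(-1.90954)=-0.28290, 0.2037×(-1.59109)=-0.32411, 0.11111×(-2.19722)=-0.24414, 0.22222×(-1.50408)=-0.33424.
Sum = -1.75363, so H' = 1.754.

1.754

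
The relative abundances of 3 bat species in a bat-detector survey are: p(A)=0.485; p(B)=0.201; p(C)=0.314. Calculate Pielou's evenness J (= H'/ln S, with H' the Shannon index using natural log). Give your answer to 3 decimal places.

H' = −Σ pᵢ ln pᵢ = −((-0.35095) + (-0.32249) + (-0.36373)) = 1.03717 (working shown to 5 dp, full precision carried).
With S = 3 species, ln S = 1.09861, so J = 1.03717/1.09861 = 0.94407, i.e. 0.944 to 3 decimal places.

0.944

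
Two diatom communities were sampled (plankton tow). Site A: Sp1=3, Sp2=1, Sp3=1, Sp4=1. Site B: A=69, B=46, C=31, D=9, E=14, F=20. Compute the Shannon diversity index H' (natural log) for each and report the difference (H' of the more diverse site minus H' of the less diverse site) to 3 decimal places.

Site A: N=6, proportions 0.5, 0.16667, 0.16667, 0.16667, giving H' = 1.24245 (working shown to 5 dp, full precision carried).
Site B: N=189, proportions 0.36508, 0.24339, 0.16402, 0.04762, 0.07407, 0.10582, giving H' = 1.58375.
Difference = |1.24245 − 1.58375| = 0.34130, i.e. 0.341 to 3 decimal places.

0.341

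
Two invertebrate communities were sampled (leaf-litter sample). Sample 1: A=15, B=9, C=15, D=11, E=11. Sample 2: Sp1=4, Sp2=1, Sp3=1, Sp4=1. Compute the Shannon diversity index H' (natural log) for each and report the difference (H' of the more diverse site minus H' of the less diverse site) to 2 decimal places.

Sample 1: N=61, proportions 0.2459, 0.14754, 0.2459, 0.18033, 0.18033, giving H' = 1.59005 (working shown to 5 dp, full precision carried).
Sample 2: N=7, proportions 0.57143, 0.14286, 0.14286, 0.14286, giving H' = 1.15374.
Difference = |1.59005 − 1.15374| = 0.43631, i.e. 0.44 to 2 decimal places.

0.44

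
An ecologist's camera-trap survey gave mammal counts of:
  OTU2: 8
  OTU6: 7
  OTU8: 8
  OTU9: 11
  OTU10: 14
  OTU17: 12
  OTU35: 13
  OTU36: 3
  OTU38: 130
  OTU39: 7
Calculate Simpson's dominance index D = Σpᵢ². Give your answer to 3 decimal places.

Total N = 8+7+8+11+14+12+13+3+130+7 = 213, so the proportions are 0.03756, 0.03286, 0.03756, 0.05164, 0.06573, 0.05634, 0.06103, 0.01408, 0.61033, 0.03286 (working shown to 5 dp, full precision carried).
D = 0.03756² + 0.03286² + 0.03756² + 0.05164² + 0.06573² + 0.05634² + 0.06103² + 0.01408² + 0.61033² + 0.03286² = 0.00141 + 0.00108 + 0.00141 + 0.00267 + 0.00432 + 0.00317 + 0.00373 + 0.00020 + 0.37250 + 0.00108 = 0.39157.
To 3 decimal places, D = 0.392.

0.392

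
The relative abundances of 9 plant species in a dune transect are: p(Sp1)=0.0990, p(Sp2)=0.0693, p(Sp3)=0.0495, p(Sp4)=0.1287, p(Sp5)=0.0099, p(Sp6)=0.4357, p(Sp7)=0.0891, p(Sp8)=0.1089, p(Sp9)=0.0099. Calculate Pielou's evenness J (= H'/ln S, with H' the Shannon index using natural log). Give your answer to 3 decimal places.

H' = −Σ pᵢ ln pᵢ = −((-0.22895) + (-0.18498) + (-0.14879) + (-0.26387) + (-0.04569) + (-0.36198) + (-0.21544) + (-0.24147) + (-0.04569)) = 1.73686 (working shown to 5 dp, full precision carried).
With S = 9 species, ln S = 2.19722, so J = 1.73686/2.19722 = 0.79048, i.e. 0.790 to 3 decimal places.

0.790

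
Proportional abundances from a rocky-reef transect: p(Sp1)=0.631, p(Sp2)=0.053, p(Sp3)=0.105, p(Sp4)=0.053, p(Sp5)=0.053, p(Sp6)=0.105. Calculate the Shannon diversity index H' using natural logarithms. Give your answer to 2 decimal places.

Each pᵢ ln pᵢ term (working shown to 4 dp, full precision carried): 0.631×(-0.4604)=-0.2905, 0.053×(-2.9375)=-0.1557, 0.105×(-2.2538)=-0.2366, 0.053×(-2.9375)=-0.1557, 0.053×(-2.9375)=-0.1557, 0.105×(-2.2538)=-0.2366.
Sum = -1.2309, so H' = 1.23.

1.23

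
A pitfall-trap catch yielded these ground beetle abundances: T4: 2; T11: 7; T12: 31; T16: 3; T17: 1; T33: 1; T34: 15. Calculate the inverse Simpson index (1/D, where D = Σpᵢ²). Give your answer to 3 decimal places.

Total N = 2+7+31+3+1+1+15 = 60, so the proportions are 0.033333, 0.116667, 0.516667, 0.05, 0.016667, 0.016667, 0.25 (working shown to 6 dp, full precision carried).
D = 0.033333² + 0.116667² + 0.516667² + 0.05² + 0.016667² + 0.016667² + 0.25² = 0.001111 + 0.013611 + 0.266944 + 0.002500 + 0.000278 + 0.000278 + 0.062500 = 0.347222.
So 1/D = 2.88000, i.e. 2.880 to 3 decimal places.

2.880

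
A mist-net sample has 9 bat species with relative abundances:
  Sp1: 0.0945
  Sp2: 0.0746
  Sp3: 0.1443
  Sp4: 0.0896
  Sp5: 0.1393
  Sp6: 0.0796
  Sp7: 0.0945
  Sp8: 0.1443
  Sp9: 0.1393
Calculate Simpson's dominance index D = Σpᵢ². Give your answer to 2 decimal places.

0.12

D = 0.0945² + 0.0746² + 0.1443² + 0.0896² + 0.1393² + 0.0796² + 0.0945² + 0.1443² + 0.1393² = 0.0089 + 0.0056 + 0.0208 + 0.0080 + 0.0194 + 0.0063 + 0.0089 + 0.0208 + 0.0194 = 0.1182 (working shown to 4 dp, full precision carried).
To 2 decimal places, D = 0.12.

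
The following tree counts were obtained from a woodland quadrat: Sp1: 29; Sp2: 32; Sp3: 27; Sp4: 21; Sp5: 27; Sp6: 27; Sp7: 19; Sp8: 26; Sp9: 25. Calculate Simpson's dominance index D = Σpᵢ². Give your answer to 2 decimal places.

0.11

Total N = 29+32+27+21+27+27+19+26+25 = 233, so the proportions are 0.1245, 0.1373, 0.1159, 0.0901, 0.1159, 0.1159, 0.0815, 0.1116, 0.1073 (working shown to 4 dp, full precision carried).
D = 0.1245² + 0.1373² + 0.1159² + 0.0901² + 0.1159² + 0.1159² + 0.0815² + 0.1116² + 0.1073² = 0.0155 + 0.0189 + 0.0134 + 0.0081 + 0.0134 + 0.0134 + 0.0066 + 0.0125 + 0.0115 = 0.1134.
To 2 decimal places, D = 0.11.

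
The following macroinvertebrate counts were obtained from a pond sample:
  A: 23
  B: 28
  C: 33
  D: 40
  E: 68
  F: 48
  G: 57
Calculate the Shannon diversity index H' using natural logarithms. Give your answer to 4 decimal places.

Total N = 23+28+33+40+68+48+57 = 297, so the proportions are 0.077441, 0.094276, 0.111111, 0.13468, 0.228956, 0.161616, 0.191919 (working shown to 6 dp, full precision carried).
Each pᵢ ln pᵢ term: 0.077441×(-2.558238)=-0.198113, 0.094276×(-2.361528)=-0.222636, 0.111111×(-2.197225)=-0.244136, 0.13468×(-2.004853)=-0.270014, 0.228956×(-1.474224)=-0.337533, 0.161616×(-1.822531)=-0.294550, 0.191919×(-1.650681)=-0.316797.
Sum = -1.883779, so H' = 1.8838.

1.8838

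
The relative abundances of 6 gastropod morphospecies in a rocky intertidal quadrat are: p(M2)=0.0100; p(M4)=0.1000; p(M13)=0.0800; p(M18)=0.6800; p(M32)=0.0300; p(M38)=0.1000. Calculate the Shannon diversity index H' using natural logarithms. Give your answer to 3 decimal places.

Each pᵢ ln pᵢ term (working shown to 5 dp, full precision carried): 0.01×(-4.60517)=-0.04605, 0.1×(-2.30259)=-0.23026, 0.08×(-2.52573)=-0.20206, 0.68×(-0.38566)=-0.26225, 0.03×(-3.50656)=-0.10520, 0.1×(-2.30259)=-0.23026.
Sum = -1.07607, so H' = 1.076.

1.076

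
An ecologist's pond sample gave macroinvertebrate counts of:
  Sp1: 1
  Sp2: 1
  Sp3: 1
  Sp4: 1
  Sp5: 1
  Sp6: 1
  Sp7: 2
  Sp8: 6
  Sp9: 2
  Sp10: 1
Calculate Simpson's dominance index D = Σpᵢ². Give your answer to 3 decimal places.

0.176

Total N = 1+1+1+1+1+1+2+6+2+1 = 17, so the proportions are 0.05882, 0.05882, 0.05882, 0.05882, 0.05882, 0.05882, 0.11765, 0.35294, 0.11765, 0.05882 (working shown to 5 dp, full precision carried).
D = 0.05882² + 0.05882² + 0.05882² + 0.05882² + 0.05882² + 0.05882² + 0.11765² + 0.35294² + 0.11765² + 0.05882² = 0.00346 + 0.00346 + 0.00346 + 0.00346 + 0.00346 + 0.00346 + 0.01384 + 0.12457 + 0.01384 + 0.00346 = 0.17647.
To 3 decimal places, D = 0.176.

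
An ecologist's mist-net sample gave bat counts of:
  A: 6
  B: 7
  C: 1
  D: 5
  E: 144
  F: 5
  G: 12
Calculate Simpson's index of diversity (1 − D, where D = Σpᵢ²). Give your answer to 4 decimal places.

Total N = 6+7+1+5+144+5+12 = 180, so the proportions are 0.033333, 0.038889, 0.005556, 0.027778, 0.8, 0.027778, 0.066667 (working shown to 6 dp, full precision carried).
D = 0.033333² + 0.038889² + 0.005556² + 0.027778² + 0.8² + 0.027778² + 0.066667² = 0.001111 + 0.001512 + 0.000031 + 0.000772 + 0.640000 + 0.000772 + 0.004444 = 0.648642.
So 1 − D = 0.351358, i.e. 0.3514 to 4 decimal places.

0.3514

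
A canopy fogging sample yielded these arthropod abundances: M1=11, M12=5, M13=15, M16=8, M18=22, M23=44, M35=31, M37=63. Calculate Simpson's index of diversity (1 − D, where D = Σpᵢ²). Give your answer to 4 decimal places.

Total N = 11+5+15+8+22+44+31+63 = 199, so the proportions are 0.055276, 0.025126, 0.075377, 0.040201, 0.110553, 0.221106, 0.155779, 0.316583 (working shown to 6 dp, full precision carried).
D = 0.055276² + 0.025126² + 0.075377² + 0.040201² + 0.110553² + 0.221106² + 0.155779² + 0.316583² = 0.003055 + 0.000631 + 0.005682 + 0.001616 + 0.012222 + 0.048888 + 0.024267 + 0.100225 = 0.196586.
So 1 − D = 0.803414, i.e. 0.8034 to 4 decimal places.

0.8034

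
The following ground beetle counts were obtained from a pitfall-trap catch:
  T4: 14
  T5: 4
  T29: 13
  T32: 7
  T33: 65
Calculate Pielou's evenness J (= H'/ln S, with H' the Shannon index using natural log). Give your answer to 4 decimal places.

0.7033

Total N = 14+4+13+7+65 = 103, so the proportions are 0.135922, 0.038835, 0.126214, 0.067961, 0.631068 (working shown to 6 dp, full precision carried).
H' = −Σ pᵢ ln pᵢ = −((-0.271256) + (-0.126153) + (-0.261234) + (-0.182735) + (-0.290507)) = 1.131886.
With S = 5 species, ln S = 1.609438, so J = 1.131886/1.609438 = 0.703280, i.e. 0.7033 to 4 decimal places.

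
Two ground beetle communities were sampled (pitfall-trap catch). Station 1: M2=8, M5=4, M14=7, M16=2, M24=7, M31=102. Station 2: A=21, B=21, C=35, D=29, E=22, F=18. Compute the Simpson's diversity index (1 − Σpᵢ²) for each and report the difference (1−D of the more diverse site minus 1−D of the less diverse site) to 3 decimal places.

0.450

Station 1: N=130, proportions 0.06154, 0.03077, 0.05385, 0.01538, 0.05385, 0.78462, giving 1−D = 0.37361 (working shown to 5 dp, full precision carried).
Station 2: N=146, proportions 0.14384, 0.14384, 0.23973, 0.19863, 0.15068, 0.12329, giving 1−D = 0.82379.
Difference = |0.37361 − 0.82379| = 0.45018, i.e. 0.450 to 3 decimal places.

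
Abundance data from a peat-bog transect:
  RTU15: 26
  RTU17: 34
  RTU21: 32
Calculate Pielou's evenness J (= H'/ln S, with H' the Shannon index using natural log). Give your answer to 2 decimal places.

Total N = 26+34+32 = 92, so the proportions are 0.2826, 0.3696, 0.3478 (working shown to 4 dp, full precision carried).
H' = −Σ pᵢ ln pᵢ = −((-0.3571) + (-0.3679) + (-0.3673)) = 1.0923.
With S = 3 species, ln S = 1.0986, so J = 1.0923/1.0986 = 0.9943, i.e. 0.99 to 2 decimal places.

0.99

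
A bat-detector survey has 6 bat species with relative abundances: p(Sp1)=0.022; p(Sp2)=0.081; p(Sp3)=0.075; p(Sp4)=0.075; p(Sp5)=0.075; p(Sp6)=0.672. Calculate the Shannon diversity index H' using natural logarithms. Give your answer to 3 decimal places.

Each pᵢ ln pᵢ term (working shown to 5 dp, full precision carried): 0.022×(-3.81671)=-0.08397, 0.081×(-2.51331)=-0.20358, 0.075×(-2.59027)=-0.19427, 0.075×(-2.59027)=-0.19427, 0.075×(-2.59027)=-0.19427, 0.672×(-0.39750)=-0.26712.
Sum = -1.13747, so H' = 1.137.

1.137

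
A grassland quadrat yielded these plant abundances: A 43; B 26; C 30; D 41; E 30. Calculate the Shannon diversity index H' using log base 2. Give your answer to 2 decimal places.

Total N = 43+26+30+41+30 = 170, so the proportions are 0.2529, 0.1529, 0.1765, 0.2412, 0.1765 (working shown to 4 dp, full precision carried).
Each pᵢ log₂ pᵢ term: 0.2529×(-1.9831)=-0.5016, 0.1529×(-2.7090)=-0.4143, 0.1765×(-2.5025)=-0.4416, 0.2412×(-2.0518)=-0.4949, 0.1765×(-2.5025)=-0.4416.
Sum = -2.2940, so H' = 2.29.

2.29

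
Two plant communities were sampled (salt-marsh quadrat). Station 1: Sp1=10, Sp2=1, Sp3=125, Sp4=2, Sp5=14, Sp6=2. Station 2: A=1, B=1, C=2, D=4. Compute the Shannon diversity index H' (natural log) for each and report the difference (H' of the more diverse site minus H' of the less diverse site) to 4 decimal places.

0.5026

Station 1: N=154, proportions 0.06493506, 0.00649351, 0.81168831, 0.01298701, 0.09090909, 0.01298701, giving H' = 0.71043014 (working shown to 8 dp, full precision carried).
Station 2: N=8, proportions 0.125, 0.125, 0.25, 0.5, giving H' = 1.21300757.
Difference = |0.71043014 − 1.21300757| = 0.50257743, i.e. 0.5026 to 4 decimal places.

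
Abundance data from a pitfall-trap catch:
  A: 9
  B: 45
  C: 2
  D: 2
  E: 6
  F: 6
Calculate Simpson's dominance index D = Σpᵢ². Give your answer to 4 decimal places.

Total N = 9+45+2+2+6+6 = 70, so the proportions are 0.128571, 0.642857, 0.028571, 0.028571, 0.085714, 0.085714 (working shown to 6 dp, full precision carried).
D = 0.128571² + 0.642857² + 0.028571² + 0.028571² + 0.085714² + 0.085714² = 0.016531 + 0.413265 + 0.000816 + 0.000816 + 0.007347 + 0.007347 = 0.446122.
To 4 decimal places, D = 0.4461.

0.4461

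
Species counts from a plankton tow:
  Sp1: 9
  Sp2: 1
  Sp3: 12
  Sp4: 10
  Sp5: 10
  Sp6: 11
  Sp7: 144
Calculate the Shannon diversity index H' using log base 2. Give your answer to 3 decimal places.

1.487

Total N = 9+1+12+10+10+11+144 = 197, so the proportions are 0.04569, 0.00508, 0.06091, 0.05076, 0.05076, 0.05584, 0.73096 (working shown to 5 dp, full precision carried).
Each pᵢ log₂ pᵢ term: 0.04569×(-4.45213)=-0.20340, 0.00508×(-7.62205)=-0.03869, 0.06091×(-4.03709)=-0.24591, 0.05076×(-4.30012)=-0.21828, 0.05076×(-4.30012)=-0.21828, 0.05584×(-4.16262)=-0.23243, 0.73096×(-0.45213)=-0.33049.
Sum = -1.48748, so H' = 1.487.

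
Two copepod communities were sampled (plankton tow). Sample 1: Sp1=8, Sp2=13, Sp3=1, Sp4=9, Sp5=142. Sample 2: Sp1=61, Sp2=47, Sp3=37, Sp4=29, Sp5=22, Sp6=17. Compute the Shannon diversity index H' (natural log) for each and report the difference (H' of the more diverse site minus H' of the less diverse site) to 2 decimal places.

Sample 1: N=173, proportions 0.0462, 0.0751, 0.0058, 0.052, 0.8208, giving H' = 0.6823 (working shown to 4 dp, full precision carried).
Sample 2: N=213, proportions 0.2864, 0.2207, 0.1737, 0.1362, 0.1033, 0.0798, giving H' = 1.7033.
Difference = |0.6823 − 1.7033| = 1.0210, i.e. 1.02 to 2 decimal places.

1.02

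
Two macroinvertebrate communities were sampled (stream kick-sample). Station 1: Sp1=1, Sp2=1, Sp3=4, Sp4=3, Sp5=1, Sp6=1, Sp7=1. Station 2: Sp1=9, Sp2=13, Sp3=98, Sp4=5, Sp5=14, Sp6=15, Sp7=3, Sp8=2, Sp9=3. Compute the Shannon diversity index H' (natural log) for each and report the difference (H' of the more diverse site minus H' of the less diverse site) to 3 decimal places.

Station 1: N=12, proportions 0.083333333, 0.083333333, 0.333333333, 0.25, 0.083333333, 0.083333333, 0.083333333, giving H' = 1.748155457 (working shown to 9 dp, full precision carried).
Station 2: N=162, proportions 0.055555556, 0.080246914, 0.604938272, 0.030864198, 0.086419753, 0.092592593, 0.018518519, 0.012345679, 0.018518519, giving H' = 1.408343934.
Difference = |1.748155457 − 1.408343934| = 0.339811523, i.e. 0.340 to 3 decimal places.

0.340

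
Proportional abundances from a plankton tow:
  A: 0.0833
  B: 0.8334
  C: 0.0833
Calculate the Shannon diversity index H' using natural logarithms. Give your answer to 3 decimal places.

Each pᵢ ln pᵢ term (working shown to 5 dp, full precision carried): 0.0833×(-2.48531)=-0.20703, 0.8334×(-0.18224)=-0.15188, 0.0833×(-2.48531)=-0.20703.
Sum = -0.56593, so H' = 0.566.

0.566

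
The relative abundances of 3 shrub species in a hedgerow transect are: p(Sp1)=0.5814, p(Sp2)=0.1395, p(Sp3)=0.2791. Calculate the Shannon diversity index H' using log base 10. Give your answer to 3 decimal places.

Each pᵢ log₁₀ pᵢ term (working shown to 5 dp, full precision carried): 0.5814×(-0.23552)=-0.13693, 0.1395×(-0.85543)=-0.11933, 0.2791×(-0.55424)=-0.15469.
Sum = -0.41095, so H' = 0.411.

0.411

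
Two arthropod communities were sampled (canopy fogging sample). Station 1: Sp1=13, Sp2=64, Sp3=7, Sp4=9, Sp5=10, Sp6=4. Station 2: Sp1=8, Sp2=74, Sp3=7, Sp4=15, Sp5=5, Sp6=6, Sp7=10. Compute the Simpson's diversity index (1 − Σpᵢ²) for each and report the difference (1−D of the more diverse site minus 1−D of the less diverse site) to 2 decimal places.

Station 1: N=107, proportions 0.1215, 0.5981, 0.0654, 0.0841, 0.0935, 0.0374, giving 1−D = 0.6060 (working shown to 4 dp, full precision carried).
Station 2: N=125, proportions 0.064, 0.592, 0.056, 0.12, 0.04, 0.048, 0.08, giving 1−D = 0.6176.
Difference = |0.6060 − 0.6176| = 0.0116, i.e. 0.01 to 2 decimal places.

0.01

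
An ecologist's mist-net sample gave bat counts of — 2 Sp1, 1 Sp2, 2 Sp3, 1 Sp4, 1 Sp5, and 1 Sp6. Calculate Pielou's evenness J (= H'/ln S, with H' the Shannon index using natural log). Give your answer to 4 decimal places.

0.9671

Total N = 2+1+2+1+1+1 = 8, so the proportions are 0.25, 0.125, 0.25, 0.125, 0.125, 0.125 (working shown to 6 dp, full precision carried).
H' = −Σ pᵢ ln pᵢ = −((-0.346574) + (-0.259930) + (-0.346574) + (-0.259930) + (-0.259930) + (-0.259930)) = 1.732868.
With S = 6 species, ln S = 1.791759, so J = 1.732868/1.791759 = 0.967132, i.e. 0.9671 to 4 decimal places.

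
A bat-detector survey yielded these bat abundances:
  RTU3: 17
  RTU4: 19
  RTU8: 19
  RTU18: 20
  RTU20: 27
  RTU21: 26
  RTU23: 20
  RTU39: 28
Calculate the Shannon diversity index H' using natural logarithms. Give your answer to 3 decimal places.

2.063

Total N = 17+19+19+20+27+26+20+28 = 176, so the proportions are 0.09659, 0.10795, 0.10795, 0.11364, 0.15341, 0.14773, 0.11364, 0.15909 (working shown to 5 dp, full precision carried).
Each pᵢ ln pᵢ term: 0.09659×(-2.33727)=-0.22576, 0.10795×(-2.22605)=-0.24031, 0.10795×(-2.22605)=-0.24031, 0.11364×(-2.17475)=-0.24713, 0.15341×(-1.87465)=-0.28759, 0.14773×(-1.91239)=-0.28251, 0.11364×(-2.17475)=-0.24713, 0.15909×(-1.83828)=-0.29245.
Sum = -2.06320, so H' = 2.063.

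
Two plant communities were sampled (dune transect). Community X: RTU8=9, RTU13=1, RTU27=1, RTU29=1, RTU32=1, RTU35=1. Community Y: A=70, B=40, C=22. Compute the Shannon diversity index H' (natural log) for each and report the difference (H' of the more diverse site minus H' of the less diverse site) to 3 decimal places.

0.230

Community X: N=14, proportions 0.64286, 0.07143, 0.07143, 0.07143, 0.07143, 0.07143, giving H' = 1.22656 (working shown to 5 dp, full precision carried).
Community Y: N=132, proportions 0.5303, 0.30303, 0.16667, giving H' = 0.99680.
Difference = |1.22656 − 0.99680| = 0.22976, i.e. 0.230 to 3 decimal places.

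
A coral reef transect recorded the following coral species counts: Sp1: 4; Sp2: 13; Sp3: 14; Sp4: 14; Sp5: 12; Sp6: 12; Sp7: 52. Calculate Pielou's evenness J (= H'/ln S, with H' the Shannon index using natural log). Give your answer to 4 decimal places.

Total N = 4+13+14+14+12+12+52 = 121, so the proportions are 0.033058, 0.107438, 0.115702, 0.115702, 0.099174, 0.099174, 0.429752 (working shown to 6 dp, full precision carried).
H' = −Σ pᵢ ln pᵢ = −((-0.112711) + (-0.239677) + (-0.249539) + (-0.249539) + (-0.229179) + (-0.229179) + (-0.362946)) = 1.672769.
With S = 7 species, ln S = 1.945910, so J = 1.672769/1.945910 = 0.859633, i.e. 0.8596 to 4 decimal places.

0.8596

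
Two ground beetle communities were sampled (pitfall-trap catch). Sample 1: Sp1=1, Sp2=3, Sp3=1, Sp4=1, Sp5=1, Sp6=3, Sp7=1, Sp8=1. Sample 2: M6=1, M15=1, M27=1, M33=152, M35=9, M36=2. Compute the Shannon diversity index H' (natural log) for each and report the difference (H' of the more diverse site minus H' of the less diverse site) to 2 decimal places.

1.55

Sample 1: N=12, proportions 0.0833, 0.25, 0.0833, 0.0833, 0.0833, 0.25, 0.0833, 0.0833, giving H' = 1.9356 (working shown to 4 dp, full precision carried).
Sample 2: N=166, proportions 0.006, 0.006, 0.006, 0.9157, 0.0542, 0.012, giving H' = 0.3843.
Difference = |1.9356 − 0.3843| = 1.5513, i.e. 1.55 to 2 decimal places.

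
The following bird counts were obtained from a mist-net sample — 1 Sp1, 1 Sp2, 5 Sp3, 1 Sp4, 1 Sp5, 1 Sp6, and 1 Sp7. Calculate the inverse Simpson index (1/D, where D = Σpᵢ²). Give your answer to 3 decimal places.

3.903

Total N = 1+1+5+1+1+1+1 = 11, so the proportions are 0.0909091, 0.0909091, 0.4545455, 0.0909091, 0.0909091, 0.0909091, 0.0909091 (working shown to 7 dp, full precision carried).
D = 0.0909091² + 0.0909091² + 0.4545455² + 0.0909091² + 0.0909091² + 0.0909091² + 0.0909091² = 0.0082645 + 0.0082645 + 0.2066116 + 0.0082645 + 0.0082645 + 0.0082645 + 0.0082645 = 0.2561983.
So 1/D = 3.90323, i.e. 3.903 to 3 decimal places.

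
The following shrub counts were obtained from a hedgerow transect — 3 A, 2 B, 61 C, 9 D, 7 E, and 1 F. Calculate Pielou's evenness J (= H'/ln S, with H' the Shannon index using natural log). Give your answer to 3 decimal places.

0.524

Total N = 3+2+61+9+7+1 = 83, so the proportions are 0.03614, 0.0241, 0.73494, 0.10843, 0.08434, 0.01205 (working shown to 5 dp, full precision carried).
H' = −Σ pᵢ ln pᵢ = −((-0.12001) + (-0.08978) + (-0.22634) + (-0.24090) + (-0.20856) + (-0.05324)) = 0.93882.
With S = 6 species, ln S = 1.79176, so J = 0.93882/1.79176 = 0.52396, i.e. 0.524 to 3 decimal places.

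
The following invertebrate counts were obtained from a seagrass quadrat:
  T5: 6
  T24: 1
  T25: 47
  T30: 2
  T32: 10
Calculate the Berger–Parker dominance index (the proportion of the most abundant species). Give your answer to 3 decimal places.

Total N = 6+1+47+2+10 = 66, so the proportions are 0.09091, 0.01515, 0.71212, 0.0303, 0.15152 (working shown to 5 dp, full precision carried).
The largest proportion is 0.71212, i.e. d = 0.712 to 3 decimal places.

0.712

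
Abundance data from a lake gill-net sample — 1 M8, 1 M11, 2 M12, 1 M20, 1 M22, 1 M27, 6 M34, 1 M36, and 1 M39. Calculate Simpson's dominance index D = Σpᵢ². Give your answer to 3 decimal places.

0.209

Total N = 1+1+2+1+1+1+6+1+1 = 15, so the proportions are 0.06667, 0.06667, 0.13333, 0.06667, 0.06667, 0.06667, 0.4, 0.06667, 0.06667 (working shown to 5 dp, full precision carried).
D = 0.06667² + 0.06667² + 0.13333² + 0.06667² + 0.06667² + 0.06667² + 0.4² + 0.06667² + 0.06667² = 0.00444 + 0.00444 + 0.01778 + 0.00444 + 0.00444 + 0.00444 + 0.16000 + 0.00444 + 0.00444 = 0.20889.
To 3 decimal places, D = 0.209.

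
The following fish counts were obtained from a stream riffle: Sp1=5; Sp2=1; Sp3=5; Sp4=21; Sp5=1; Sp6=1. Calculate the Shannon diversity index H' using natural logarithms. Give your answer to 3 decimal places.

Total N = 5+1+5+21+1+1 = 34, so the proportions are 0.14706, 0.02941, 0.14706, 0.61765, 0.02941, 0.02941 (working shown to 5 dp, full precision carried).
Each pᵢ ln pᵢ term: 0.14706×(-1.91692)=-0.28190, 0.02941×(-3.52636)=-0.10372, 0.14706×(-1.91692)=-0.28190, 0.61765×(-0.48184)=-0.29761, 0.02941×(-3.52636)=-0.10372, 0.02941×(-3.52636)=-0.10372.
Sum = -1.17256, so H' = 1.173.

1.173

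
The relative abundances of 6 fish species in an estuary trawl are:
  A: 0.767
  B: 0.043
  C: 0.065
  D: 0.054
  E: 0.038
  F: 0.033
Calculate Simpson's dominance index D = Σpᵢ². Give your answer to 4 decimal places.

D = 0.767² + 0.043² + 0.065² + 0.054² + 0.038² + 0.033² = 0.588289 + 0.001849 + 0.004225 + 0.002916 + 0.001444 + 0.001089 = 0.599812 (working shown to 6 dp, full precision carried).
To 4 decimal places, D = 0.5998.

0.5998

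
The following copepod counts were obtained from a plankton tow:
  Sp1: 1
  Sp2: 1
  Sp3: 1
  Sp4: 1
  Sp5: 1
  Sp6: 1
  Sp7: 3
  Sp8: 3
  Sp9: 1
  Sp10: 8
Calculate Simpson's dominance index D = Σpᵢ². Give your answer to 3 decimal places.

Total N = 1+1+1+1+1+1+3+3+1+8 = 21, so the proportions are 0.04762, 0.04762, 0.04762, 0.04762, 0.04762, 0.04762, 0.14286, 0.14286, 0.04762, 0.38095 (working shown to 5 dp, full precision carried).
D = 0.04762² + 0.04762² + 0.04762² + 0.04762² + 0.04762² + 0.04762² + 0.14286² + 0.14286² + 0.04762² + 0.38095² = 0.00227 + 0.00227 + 0.00227 + 0.00227 + 0.00227 + 0.00227 + 0.02041 + 0.02041 + 0.00227 + 0.14512 = 0.20181.
To 3 decimal places, D = 0.202.

0.202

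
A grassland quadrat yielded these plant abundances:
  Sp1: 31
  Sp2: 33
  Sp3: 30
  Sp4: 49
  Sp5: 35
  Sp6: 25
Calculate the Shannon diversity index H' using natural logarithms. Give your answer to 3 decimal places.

1.769

Total N = 31+33+30+49+35+25 = 203, so the proportions are 0.15271, 0.16256, 0.14778, 0.24138, 0.17241, 0.12315 (working shown to 5 dp, full precision carried).
Each pᵢ ln pᵢ term: 0.15271×(-1.87922)=-0.28697, 0.16256×(-1.81670)=-0.29533, 0.14778×(-1.91201)=-0.28256, 0.24138×(-1.42139)=-0.34309, 0.17241×(-1.75786)=-0.30308, 0.12315×(-2.09433)=-0.25792.
Sum = -1.76896, so H' = 1.769.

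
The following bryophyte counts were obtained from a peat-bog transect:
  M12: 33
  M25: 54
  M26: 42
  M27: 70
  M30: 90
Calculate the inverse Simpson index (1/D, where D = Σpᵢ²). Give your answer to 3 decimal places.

Total N = 33+54+42+70+90 = 289, so the proportions are 0.1141869, 0.1868512, 0.1453287, 0.2422145, 0.3114187 (working shown to 7 dp, full precision carried).
D = 0.1141869² + 0.1868512² + 0.1453287² + 0.2422145² + 0.3114187² = 0.0130386 + 0.0349134 + 0.0211204 + 0.0586679 + 0.0969816 = 0.2247219.
So 1/D = 4.44994, i.e. 4.450 to 3 decimal places.

4.450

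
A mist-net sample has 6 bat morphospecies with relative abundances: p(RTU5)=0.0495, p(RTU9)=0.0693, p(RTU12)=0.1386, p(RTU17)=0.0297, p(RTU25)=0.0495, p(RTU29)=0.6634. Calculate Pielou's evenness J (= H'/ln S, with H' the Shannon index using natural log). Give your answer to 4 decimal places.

H' = −Σ pᵢ ln pᵢ = −((-0.148786) + (-0.184983) + (-0.273896) + (-0.104443) + (-0.148786) + (-0.272244)) = 1.133139 (working shown to 6 dp, full precision carried).
With S = 6 species, ln S = 1.791759, so J = 1.133139/1.791759 = 0.632417, i.e. 0.6324 to 4 decimal places.

0.6324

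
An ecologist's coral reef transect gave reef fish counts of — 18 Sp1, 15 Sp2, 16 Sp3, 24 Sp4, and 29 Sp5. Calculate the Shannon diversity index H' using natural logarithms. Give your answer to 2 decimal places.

1.58

Total N = 18+15+16+24+29 = 102, so the proportions are 0.1765, 0.1471, 0.1569, 0.2353, 0.2843 (working shown to 4 dp, full precision carried).
Each pᵢ ln pᵢ term: 0.1765×(-1.7346)=-0.3061, 0.1471×(-1.9169)=-0.2819, 0.1569×(-1.8524)=-0.2906, 0.2353×(-1.4469)=-0.3405, 0.2843×(-1.2577)=-0.3576.
Sum = -1.5766, so H' = 1.58.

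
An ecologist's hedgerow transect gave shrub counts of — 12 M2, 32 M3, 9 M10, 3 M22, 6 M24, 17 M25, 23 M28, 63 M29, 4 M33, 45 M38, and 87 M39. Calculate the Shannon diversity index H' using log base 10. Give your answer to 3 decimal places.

0.861

Total N = 12+32+9+3+6+17+23+63+4+45+87 = 301, so the proportions are 0.03987, 0.10631, 0.0299, 0.00997, 0.01993, 0.05648, 0.07641, 0.2093, 0.01329, 0.1495, 0.28904 (working shown to 5 dp, full precision carried).
Each pᵢ log₁₀ pᵢ term: 0.03987×(-1.39939)=-0.05579, 0.10631×(-0.97342)=-0.10349, 0.0299×(-1.52432)=-0.04558, 0.00997×(-2.00145)=-0.01995, 0.01993×(-1.70042)=-0.03390, 0.05648×(-1.24812)=-0.07049, 0.07641×(-1.11684)=-0.08534, 0.2093×(-0.67923)=-0.14216, 0.01329×(-1.87651)=-0.02494, 0.1495×(-0.82535)=-0.12339, 0.28904×(-0.53905)=-0.15580.
Sum = -0.86082, so H' = 0.861.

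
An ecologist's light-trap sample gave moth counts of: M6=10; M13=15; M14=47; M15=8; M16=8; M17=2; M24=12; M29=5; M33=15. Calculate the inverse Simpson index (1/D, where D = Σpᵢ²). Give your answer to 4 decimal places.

4.8641

Total N = 10+15+47+8+8+2+12+5+15 = 122, so the proportions are 0.08196721, 0.12295082, 0.3852459, 0.06557377, 0.06557377, 0.01639344, 0.09836066, 0.04098361, 0.12295082 (working shown to 8 dp, full precision carried).
D = 0.08196721² + 0.12295082² + 0.3852459² + 0.06557377² + 0.06557377² + 0.01639344² + 0.09836066² + 0.04098361² + 0.12295082² = 0.00671862 + 0.01511690 + 0.14841440 + 0.00429992 + 0.00429992 + 0.00026874 + 0.00967482 + 0.00167966 + 0.01511690 = 0.20558990.
So 1/D = 4.864052, i.e. 4.8641 to 4 decimal places.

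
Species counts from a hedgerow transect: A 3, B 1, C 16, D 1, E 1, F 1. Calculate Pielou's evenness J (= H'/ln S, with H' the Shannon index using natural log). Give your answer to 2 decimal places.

Total N = 3+1+16+1+1+1 = 23, so the proportions are 0.1304, 0.0435, 0.6957, 0.0435, 0.0435, 0.0435 (working shown to 4 dp, full precision carried).
H' = −Σ pᵢ ln pᵢ = −((-0.2657) + (-0.1363) + (-0.2525) + (-0.1363) + (-0.1363) + (-0.1363)) = 1.0634.
With S = 6 species, ln S = 1.7918, so J = 1.0634/1.7918 = 0.5935, i.e. 0.59 to 2 decimal places.

0.59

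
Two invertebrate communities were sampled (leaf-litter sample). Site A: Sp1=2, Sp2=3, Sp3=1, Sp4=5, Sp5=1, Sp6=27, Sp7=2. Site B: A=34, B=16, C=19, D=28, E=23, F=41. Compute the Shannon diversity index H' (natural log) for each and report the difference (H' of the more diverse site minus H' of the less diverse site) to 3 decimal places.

Site A: N=41, proportions 0.04878, 0.07317, 0.02439, 0.12195, 0.02439, 0.65854, 0.04878, giving H' = 1.19886 (working shown to 5 dp, full precision carried).
Site B: N=161, proportions 0.21118, 0.09938, 0.11801, 0.17391, 0.14286, 0.25466, giving H' = 1.74056.
Difference = |1.19886 − 1.74056| = 0.54170, i.e. 0.542 to 3 decimal places.

0.542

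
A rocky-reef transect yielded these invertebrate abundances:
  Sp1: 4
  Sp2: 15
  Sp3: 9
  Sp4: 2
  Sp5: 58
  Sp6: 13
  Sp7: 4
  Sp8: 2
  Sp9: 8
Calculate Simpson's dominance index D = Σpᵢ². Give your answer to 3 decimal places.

Total N = 4+15+9+2+58+13+4+2+8 = 115, so the proportions are 0.03478, 0.13043, 0.07826, 0.01739, 0.50435, 0.11304, 0.03478, 0.01739, 0.06957 (working shown to 5 dp, full precision carried).
D = 0.03478² + 0.13043² + 0.07826² + 0.01739² + 0.50435² + 0.11304² + 0.03478² + 0.01739² + 0.06957² = 0.00121 + 0.01701 + 0.00612 + 0.00030 + 0.25437 + 0.01278 + 0.00121 + 0.00030 + 0.00484 = 0.29815.
To 3 decimal places, D = 0.298.

0.298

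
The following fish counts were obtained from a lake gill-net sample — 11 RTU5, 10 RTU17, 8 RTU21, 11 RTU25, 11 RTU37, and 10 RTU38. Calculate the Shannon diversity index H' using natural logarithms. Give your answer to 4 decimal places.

1.7860

Total N = 11+10+8+11+11+10 = 61, so the proportions are 0.180328, 0.163934, 0.131148, 0.180328, 0.180328, 0.163934 (working shown to 6 dp, full precision carried).
Each pᵢ ln pᵢ term: 0.180328×(-1.712979)=-0.308898, 0.163934×(-1.808289)=-0.296441, 0.131148×(-2.031432)=-0.266417, 0.180328×(-1.712979)=-0.308898, 0.180328×(-1.712979)=-0.308898, 0.163934×(-1.808289)=-0.296441.
Sum = -1.785992, so H' = 1.7860.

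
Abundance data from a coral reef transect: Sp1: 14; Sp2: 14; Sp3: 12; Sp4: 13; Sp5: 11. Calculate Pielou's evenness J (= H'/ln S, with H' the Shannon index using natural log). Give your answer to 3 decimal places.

0.997

Total N = 14+14+12+13+11 = 64, so the proportions are 0.21875, 0.21875, 0.1875, 0.20312, 0.17188 (working shown to 5 dp, full precision carried).
H' = −Σ pᵢ ln pᵢ = −((-0.33246) + (-0.33246) + (-0.31387) + (-0.32377) + (-0.30267)) = 1.60523.
With S = 5 species, ln S = 1.60944, so J = 1.60523/1.60944 = 0.99739, i.e. 0.997 to 3 decimal places.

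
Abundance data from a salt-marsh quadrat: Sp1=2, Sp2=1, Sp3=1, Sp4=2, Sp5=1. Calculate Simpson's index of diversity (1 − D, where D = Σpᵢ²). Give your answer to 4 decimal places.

0.7755

Total N = 2+1+1+2+1 = 7, so the proportions are 0.285714, 0.142857, 0.142857, 0.285714, 0.142857 (working shown to 6 dp, full precision carried).
D = 0.285714² + 0.142857² + 0.142857² + 0.285714² + 0.142857² = 0.081633 + 0.020408 + 0.020408 + 0.081633 + 0.020408 = 0.224490.
So 1 − D = 0.775510, i.e. 0.7755 to 4 decimal places.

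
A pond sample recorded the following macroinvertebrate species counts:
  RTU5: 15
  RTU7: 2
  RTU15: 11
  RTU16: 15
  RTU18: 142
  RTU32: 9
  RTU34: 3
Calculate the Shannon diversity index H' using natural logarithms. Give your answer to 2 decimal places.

1.04

Total N = 15+2+11+15+142+9+3 = 197, so the proportions are 0.0761, 0.0102, 0.0558, 0.0761, 0.7208, 0.0457, 0.0152 (working shown to 4 dp, full precision carried).
Each pᵢ ln pᵢ term: 0.0761×(-2.5752)=-0.1961, 0.0102×(-4.5901)=-0.0466, 0.0558×(-2.8853)=-0.1611, 0.0761×(-2.5752)=-0.1961, 0.7208×(-0.3274)=-0.2360, 0.0457×(-3.0860)=-0.1410, 0.0152×(-4.1846)=-0.0637.
Sum = -1.0405, so H' = 1.04.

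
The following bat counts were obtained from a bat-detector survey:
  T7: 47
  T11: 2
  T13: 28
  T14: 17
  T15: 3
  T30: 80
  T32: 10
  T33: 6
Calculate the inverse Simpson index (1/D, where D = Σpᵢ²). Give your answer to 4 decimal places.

3.7889

Total N = 47+2+28+17+3+80+10+6 = 193, so the proportions are 0.24352332, 0.01036269, 0.14507772, 0.0880829, 0.01554404, 0.41450777, 0.05181347, 0.03108808 (working shown to 8 dp, full precision carried).
D = 0.24352332² + 0.01036269² + 0.14507772² + 0.0880829² + 0.01554404² + 0.41450777² + 0.05181347² + 0.03108808² = 0.05930361 + 0.00010739 + 0.02104754 + 0.00775860 + 0.00024162 + 0.17181669 + 0.00268464 + 0.00096647 = 0.26392655.
So 1/D = 3.788933, i.e. 3.7889 to 4 decimal places.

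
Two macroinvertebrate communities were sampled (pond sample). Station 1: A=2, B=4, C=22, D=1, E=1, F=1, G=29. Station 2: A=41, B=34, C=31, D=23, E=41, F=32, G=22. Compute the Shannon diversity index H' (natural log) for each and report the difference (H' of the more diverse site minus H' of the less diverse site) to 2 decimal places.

0.70

Station 1: N=60, proportions 0.0333, 0.0667, 0.3667, 0.0167, 0.0167, 0.0167, 0.4833, giving H' = 1.2179 (working shown to 4 dp, full precision carried).
Station 2: N=224, proportions 0.183, 0.1518, 0.1384, 0.1027, 0.183, 0.1429, 0.0982, giving H' = 1.9211.
Difference = |1.2179 − 1.9211| = 0.7032, i.e. 0.70 to 2 decimal places.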